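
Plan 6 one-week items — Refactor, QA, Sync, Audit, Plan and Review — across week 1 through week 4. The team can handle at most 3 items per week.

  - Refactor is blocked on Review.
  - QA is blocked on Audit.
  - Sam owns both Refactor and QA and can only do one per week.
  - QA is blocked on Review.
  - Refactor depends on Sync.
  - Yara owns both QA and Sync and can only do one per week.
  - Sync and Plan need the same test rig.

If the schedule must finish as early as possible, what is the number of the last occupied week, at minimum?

week 3

The precedence chain requires at least 2 distinct weeks.
With at most 3 per week and 6 tasks, at least 2 weeks are needed.
Could 2 weeks be enough, i.e. nothing placed later than week 2? No: Refactor must come after Review (at week 1 or later) → {week 2}; QA must come after Audit (at week 1 or later) → {week 2}; QA can't share with Refactor (week 2) → nothing is left.
So 2 weeks is not enough.
3 works (last occupied week: week 3): for example Sync=week 1, Audit=week 1, Refactor=week 2, Plan=week 2, Review=week 1, QA=week 3.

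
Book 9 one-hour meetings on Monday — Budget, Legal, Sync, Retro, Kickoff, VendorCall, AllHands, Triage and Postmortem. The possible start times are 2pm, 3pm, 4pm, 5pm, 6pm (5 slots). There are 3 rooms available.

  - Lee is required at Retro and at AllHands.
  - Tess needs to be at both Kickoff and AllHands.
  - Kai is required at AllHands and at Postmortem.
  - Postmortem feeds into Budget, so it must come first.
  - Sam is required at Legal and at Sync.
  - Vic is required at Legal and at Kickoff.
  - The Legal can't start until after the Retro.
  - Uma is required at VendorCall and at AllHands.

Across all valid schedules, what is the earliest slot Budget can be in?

Precedence pushes Budget to at least 3pm.
Budget at 3pm is achievable: Retro in 2pm; Kickoff in 4pm; AllHands in 5pm; Postmortem in 2pm; Legal in 3pm; Triage in 4pm; VendorCall in 3pm; Sync in 2pm; Budget in 3pm.

3pm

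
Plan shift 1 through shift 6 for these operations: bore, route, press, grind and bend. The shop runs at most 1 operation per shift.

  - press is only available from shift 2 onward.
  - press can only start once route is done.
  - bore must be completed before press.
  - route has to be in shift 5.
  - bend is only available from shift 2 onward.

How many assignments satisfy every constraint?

Splitting on bore: it can be shift 1 (6), shift 2 (4), shift 3 (4), shift 4 (4). Listing each branch's schedules as (route, press, grind, bend) by shift number:
bore=shift 1: (5,6,2,3) (5,6,2,4) (5,6,3,2) (5,6,3,4) (5,6,4,2) (5,6,4,3) — 6.
bore=shift 2: (5,6,1,3) (5,6,1,4) (5,6,3,4) (5,6,4,3) — 4.
bore=shift 3: (5,6,1,2) (5,6,1,4) (5,6,2,4) (5,6,4,2) — 4.
bore=shift 4: (5,6,1,2) (5,6,1,3) (5,6,2,3) (5,6,3,2) — 4.
Summing: 6 + 4 + 4 + 4 = 18.

18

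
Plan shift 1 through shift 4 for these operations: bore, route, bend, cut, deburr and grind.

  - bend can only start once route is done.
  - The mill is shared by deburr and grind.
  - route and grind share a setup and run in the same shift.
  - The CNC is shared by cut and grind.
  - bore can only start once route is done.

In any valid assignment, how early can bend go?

Precedence pushes bend to at least shift 2.
bend at shift 2 is achievable: route=shift 1; bend=shift 2; deburr=shift 2; cut=shift 2; bore=shift 2; grind=shift 1.

shift 2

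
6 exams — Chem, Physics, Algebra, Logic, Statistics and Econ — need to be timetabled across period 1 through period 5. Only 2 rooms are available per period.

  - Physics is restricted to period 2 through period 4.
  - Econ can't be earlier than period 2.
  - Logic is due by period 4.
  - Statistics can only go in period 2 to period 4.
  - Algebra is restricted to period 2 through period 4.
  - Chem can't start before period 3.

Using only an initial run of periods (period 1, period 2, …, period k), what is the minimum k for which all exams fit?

With at most 2 per period and 6 exams, at least 3 periods are needed.
Chem can't be placed before period 3, so the schedule must run through at least period 3.
Could 3 periods be enough, i.e. nothing placed later than period 3? No: Chem's window within 3 periods is {period 3}; Physics's window within 3 periods is {period 2, period 3}; Algebra's window within 3 periods is {period 2, period 3}; Statistics's window within 3 periods is {period 2, period 3}; Econ's window within 3 periods is {period 2, period 3}; Chem, Physics, Algebra, Statistics and Econ are all confined to {period 2, period 3} — 5 exams for 2 periods at most 2 apiece is too many.
So 3 periods is not enough.
4 works (last occupied period: period 4): for example Statistics in period 3; Logic in period 1; Econ in period 4; Chem in period 3; Physics in period 2; Algebra in period 2.

4 periods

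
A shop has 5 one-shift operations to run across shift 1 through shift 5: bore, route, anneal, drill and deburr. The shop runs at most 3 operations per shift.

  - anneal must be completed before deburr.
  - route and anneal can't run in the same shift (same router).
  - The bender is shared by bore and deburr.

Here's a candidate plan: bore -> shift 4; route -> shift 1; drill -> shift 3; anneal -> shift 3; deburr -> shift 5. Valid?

Yes, all constraints hold

anneal must be completed before deburr — holds.
The shop runs at most 3 operations per shift — holds.
The bender is shared by bore and deburr — holds.
route and anneal can't run in the same shift (same router) — holds.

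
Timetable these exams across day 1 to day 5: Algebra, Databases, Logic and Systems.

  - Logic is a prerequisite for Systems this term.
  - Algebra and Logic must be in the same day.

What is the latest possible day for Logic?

day 4

Downstream work caps Logic at day 4.
Logic at day 4 is achievable: Logic in day 4, Databases in day 1, Systems in day 5, Algebra in day 4.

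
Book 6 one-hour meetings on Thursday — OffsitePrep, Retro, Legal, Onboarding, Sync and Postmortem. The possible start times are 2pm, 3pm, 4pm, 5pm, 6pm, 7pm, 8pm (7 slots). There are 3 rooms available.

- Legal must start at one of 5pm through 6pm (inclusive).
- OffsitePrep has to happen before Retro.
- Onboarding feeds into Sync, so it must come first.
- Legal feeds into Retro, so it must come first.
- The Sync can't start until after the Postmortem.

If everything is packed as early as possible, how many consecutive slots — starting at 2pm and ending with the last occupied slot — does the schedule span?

The precedence chain requires at least 2 distinct slots.
With at most 3 per slot and 6 meetings, at least 2 slots are needed.
Propagating the time windows through the other constraints, Retro can't land before 6pm — that is slot 5 counting from 2pm — so the schedule must run through at least 5 slots.
5 works (last occupied slot: 6pm): for example Onboarding in 2pm, Legal in 5pm, OffsitePrep in 2pm, Sync in 3pm, Postmortem in 2pm, Retro in 6pm.

5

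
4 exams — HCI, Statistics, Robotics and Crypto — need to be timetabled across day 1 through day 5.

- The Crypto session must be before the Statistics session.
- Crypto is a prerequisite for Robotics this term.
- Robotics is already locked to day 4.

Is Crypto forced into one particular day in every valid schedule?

No

Crypto can be day 1 (e.g. Robotics in day 4; HCI in day 1; Crypto in day 1; Statistics in day 2) or day 2 (e.g. Crypto -> day 2, Statistics -> day 3, Robotics -> day 4, HCI -> day 1).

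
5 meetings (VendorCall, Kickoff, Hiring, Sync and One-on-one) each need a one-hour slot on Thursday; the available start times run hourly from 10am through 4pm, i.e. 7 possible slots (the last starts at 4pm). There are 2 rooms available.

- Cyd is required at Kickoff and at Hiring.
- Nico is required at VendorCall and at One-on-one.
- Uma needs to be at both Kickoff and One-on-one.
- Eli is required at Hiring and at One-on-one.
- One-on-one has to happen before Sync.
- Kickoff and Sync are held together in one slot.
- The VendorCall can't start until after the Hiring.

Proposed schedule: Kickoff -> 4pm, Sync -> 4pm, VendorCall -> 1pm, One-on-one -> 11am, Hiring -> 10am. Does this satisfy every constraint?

Yes

Uma needs to be at both Kickoff and One-on-one — holds.
Kickoff and Sync are held together in one slot — holds.
One-on-one has to happen before Sync — holds.
There are 2 rooms available — holds.
Eli is required at Hiring and at One-on-one — holds.
The VendorCall can't start until after the Hiring — holds.
Cyd is required at Kickoff and at Hiring — holds.
Nico is required at VendorCall and at One-on-one — holds.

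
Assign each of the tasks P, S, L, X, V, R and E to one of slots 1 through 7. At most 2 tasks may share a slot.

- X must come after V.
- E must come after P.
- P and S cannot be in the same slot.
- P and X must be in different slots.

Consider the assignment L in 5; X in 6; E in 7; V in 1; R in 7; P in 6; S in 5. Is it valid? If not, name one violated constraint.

No. P and X must be in different slots is not satisfied.

X must come after V — holds.
E must come after P — holds.
P and S cannot be in the same slot — holds.
P and X must be in different slots — violated.
At most 2 tasks may share a slot — holds.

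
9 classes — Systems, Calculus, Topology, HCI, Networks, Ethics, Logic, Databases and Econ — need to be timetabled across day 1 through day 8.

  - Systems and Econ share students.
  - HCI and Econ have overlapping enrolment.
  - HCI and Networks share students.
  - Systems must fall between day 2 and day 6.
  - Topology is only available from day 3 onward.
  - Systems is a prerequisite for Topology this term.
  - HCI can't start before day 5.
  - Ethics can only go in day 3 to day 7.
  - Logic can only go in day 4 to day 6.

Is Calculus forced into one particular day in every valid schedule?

No

Calculus can be day 1 (e.g. Networks in day 1, Databases in day 1, Calculus in day 1, HCI in day 5, Logic in day 4, Topology in day 3, Econ in day 1, Ethics in day 3, Systems in day 2) or day 2 (e.g. Econ=day 1, Calculus=day 2, Topology=day 3, Networks=day 1, Ethics=day 3, Databases=day 1, HCI=day 5, Logic=day 4, Systems=day 2).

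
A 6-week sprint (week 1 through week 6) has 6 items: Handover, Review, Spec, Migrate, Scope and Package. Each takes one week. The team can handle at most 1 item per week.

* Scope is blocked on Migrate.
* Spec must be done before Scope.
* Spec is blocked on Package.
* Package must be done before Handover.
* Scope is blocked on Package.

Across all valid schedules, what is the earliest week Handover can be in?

week 2

Precedence pushes Handover to at least week 2.
Handover at week 2 is achievable: Spec in week 3, Handover in week 2, Scope in week 5, Migrate in week 4, Review in week 6, Package in week 1.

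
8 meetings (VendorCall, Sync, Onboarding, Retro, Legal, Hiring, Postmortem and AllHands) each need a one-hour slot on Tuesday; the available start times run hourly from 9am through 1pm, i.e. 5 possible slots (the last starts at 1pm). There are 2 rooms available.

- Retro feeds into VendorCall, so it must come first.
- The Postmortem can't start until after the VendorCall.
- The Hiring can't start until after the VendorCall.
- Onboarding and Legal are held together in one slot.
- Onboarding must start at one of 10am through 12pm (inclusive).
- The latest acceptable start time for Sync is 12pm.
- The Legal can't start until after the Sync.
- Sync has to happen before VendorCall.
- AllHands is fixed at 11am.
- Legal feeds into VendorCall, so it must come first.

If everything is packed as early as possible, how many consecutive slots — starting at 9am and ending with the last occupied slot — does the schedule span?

4 slots

The precedence chain requires at least 4 distinct slots.
With at most 2 per slot and 8 meetings, at least 4 slots are needed.
4 works (last occupied slot: 12pm): for example Sync=9am; Retro=9am; Onboarding=10am; VendorCall=11am; AllHands=11am; Legal=10am; Postmortem=12pm; Hiring=12pm.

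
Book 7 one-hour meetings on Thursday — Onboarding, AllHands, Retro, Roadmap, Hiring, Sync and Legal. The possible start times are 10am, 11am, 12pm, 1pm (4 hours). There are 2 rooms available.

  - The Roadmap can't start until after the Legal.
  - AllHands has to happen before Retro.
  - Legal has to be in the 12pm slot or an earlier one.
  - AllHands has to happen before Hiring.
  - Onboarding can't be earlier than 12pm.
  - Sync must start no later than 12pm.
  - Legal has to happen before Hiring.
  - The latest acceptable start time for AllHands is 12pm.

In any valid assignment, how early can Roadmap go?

Precedence pushes Roadmap to at least 11am.
Roadmap at 11am is achievable: Roadmap -> 11am, Retro -> 1pm, Onboarding -> 12pm, Hiring -> 12pm, AllHands -> 10am, Sync -> 11am, Legal -> 10am.

11am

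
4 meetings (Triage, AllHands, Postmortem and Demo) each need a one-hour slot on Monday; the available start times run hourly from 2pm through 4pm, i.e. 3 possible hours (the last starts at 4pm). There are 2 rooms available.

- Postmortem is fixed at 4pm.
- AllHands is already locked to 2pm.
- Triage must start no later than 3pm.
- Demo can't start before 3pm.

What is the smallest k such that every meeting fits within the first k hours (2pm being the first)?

3

With at most 2 per hour and 4 meetings, at least 2 hours are needed.
Postmortem can't be placed before 4pm — that is hour 3 counting from 2pm — so the schedule must run through at least 3 hours.
3 works (last occupied hour: 4pm): for example AllHands -> 2pm, Demo -> 3pm, Postmortem -> 4pm, Triage -> 2pm.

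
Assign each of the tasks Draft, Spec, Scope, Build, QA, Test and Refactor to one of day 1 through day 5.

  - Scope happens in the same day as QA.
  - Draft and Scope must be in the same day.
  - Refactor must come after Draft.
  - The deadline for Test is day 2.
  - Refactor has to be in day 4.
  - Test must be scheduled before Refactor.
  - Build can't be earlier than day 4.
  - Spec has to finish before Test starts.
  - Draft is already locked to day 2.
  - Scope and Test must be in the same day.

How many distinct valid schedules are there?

2

Enumerating: Refactor -> day 4, Spec -> day 1, Test -> day 2, QA -> day 2, Draft -> day 2, Scope -> day 2, Build -> day 4 | Test -> day 2, QA -> day 2, Spec -> day 1, Refactor -> day 4, Scope -> day 2, Draft -> day 2, Build -> day 5.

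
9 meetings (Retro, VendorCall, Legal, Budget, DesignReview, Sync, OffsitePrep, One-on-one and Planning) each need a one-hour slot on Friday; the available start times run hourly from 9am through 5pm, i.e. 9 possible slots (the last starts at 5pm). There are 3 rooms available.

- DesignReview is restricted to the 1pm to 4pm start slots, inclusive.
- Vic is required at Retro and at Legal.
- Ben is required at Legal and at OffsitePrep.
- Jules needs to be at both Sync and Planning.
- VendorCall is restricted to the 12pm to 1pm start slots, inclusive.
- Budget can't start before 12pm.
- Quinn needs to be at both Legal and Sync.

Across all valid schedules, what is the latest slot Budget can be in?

5pm

Budget is available from 12pm.
Budget at 5pm is achievable: Sync=9am; Retro=9am; Legal=10am; One-on-one=10am; Budget=5pm; OffsitePrep=9am; VendorCall=12pm; DesignReview=1pm; Planning=10am.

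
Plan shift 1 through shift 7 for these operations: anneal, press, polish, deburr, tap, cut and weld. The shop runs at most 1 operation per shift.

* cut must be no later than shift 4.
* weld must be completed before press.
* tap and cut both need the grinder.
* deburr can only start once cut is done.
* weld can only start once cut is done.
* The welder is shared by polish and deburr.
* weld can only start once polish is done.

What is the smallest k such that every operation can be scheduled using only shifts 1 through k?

7 shifts

The precedence chain requires at least 3 distinct shifts.
With at most 1 per shift and 7 operations, at least 7 shifts are needed.
7 works (last occupied shift: shift 7): for example polish in shift 2; anneal in shift 6; cut in shift 1; deburr in shift 5; press in shift 4; tap in shift 7; weld in shift 3.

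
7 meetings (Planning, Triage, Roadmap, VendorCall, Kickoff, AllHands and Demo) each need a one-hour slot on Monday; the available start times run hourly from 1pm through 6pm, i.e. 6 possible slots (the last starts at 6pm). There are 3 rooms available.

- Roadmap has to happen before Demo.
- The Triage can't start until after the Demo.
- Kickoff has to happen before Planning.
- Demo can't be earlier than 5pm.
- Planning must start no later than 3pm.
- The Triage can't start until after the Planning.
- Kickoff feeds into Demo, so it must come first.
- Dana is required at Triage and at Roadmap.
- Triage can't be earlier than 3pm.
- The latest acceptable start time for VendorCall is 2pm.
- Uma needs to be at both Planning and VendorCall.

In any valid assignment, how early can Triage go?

Triage is available from 3pm; precedence pushes Triage to at least 6pm.
Triage at 6pm is achievable: VendorCall=1pm, Triage=6pm, AllHands=2pm, Kickoff=1pm, Roadmap=1pm, Planning=2pm, Demo=5pm.

6pm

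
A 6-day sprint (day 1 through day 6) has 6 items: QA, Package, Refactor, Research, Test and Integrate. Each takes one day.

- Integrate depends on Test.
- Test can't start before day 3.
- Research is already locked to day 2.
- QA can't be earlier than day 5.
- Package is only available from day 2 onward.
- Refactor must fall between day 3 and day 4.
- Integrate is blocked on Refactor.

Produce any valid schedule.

Refactor -> day 3, Test -> day 3, QA -> day 5, Research -> day 2, Package -> day 2, Integrate -> day 4

Checking: Test(day 3) before Integrate(day 4); Refactor(day 3) before Integrate(day 4); Refactor=day 3 in [day 3,day 4]; Research=day 2 in [day 2,day 2]; Test=day 3 in [day 3,day 6]; QA=day 5 in [day 5,day 6]; Package=day 2 in [day 2,day 6].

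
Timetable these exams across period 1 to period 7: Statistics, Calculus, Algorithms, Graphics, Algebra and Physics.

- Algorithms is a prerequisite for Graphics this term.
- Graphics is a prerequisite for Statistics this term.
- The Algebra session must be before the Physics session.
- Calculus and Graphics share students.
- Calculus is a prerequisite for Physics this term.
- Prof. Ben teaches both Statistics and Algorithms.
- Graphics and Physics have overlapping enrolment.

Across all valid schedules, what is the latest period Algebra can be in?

period 6

Downstream work caps Algebra at period 6.
Algebra at period 6 is achievable: Algorithms in period 1, Calculus in period 1, Graphics in period 2, Statistics in period 3, Algebra in period 6, Physics in period 7.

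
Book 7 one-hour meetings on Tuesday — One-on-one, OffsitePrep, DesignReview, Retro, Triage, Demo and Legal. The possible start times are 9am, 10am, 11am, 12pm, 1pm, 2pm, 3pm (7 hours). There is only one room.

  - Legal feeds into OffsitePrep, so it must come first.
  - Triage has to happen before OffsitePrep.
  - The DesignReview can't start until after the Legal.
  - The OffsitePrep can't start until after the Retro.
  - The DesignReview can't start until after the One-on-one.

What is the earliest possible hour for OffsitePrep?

Precedence pushes OffsitePrep to at least 10am.
OffsitePrep at 12pm is achievable: DesignReview in 2pm, Retro in 10am, One-on-one in 1pm, Legal in 9am, Demo in 3pm, OffsitePrep in 12pm, Triage in 11am.
Nothing earlier works — the capacity limit rule out every hour before 12pm.

12pm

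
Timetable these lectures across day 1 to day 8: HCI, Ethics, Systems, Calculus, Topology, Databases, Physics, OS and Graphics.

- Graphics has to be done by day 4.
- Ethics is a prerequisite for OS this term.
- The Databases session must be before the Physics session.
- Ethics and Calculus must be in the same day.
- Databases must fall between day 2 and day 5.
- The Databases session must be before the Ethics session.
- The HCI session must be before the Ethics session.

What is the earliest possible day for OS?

day 4

Precedence pushes OS to at least day 4.
OS at day 4 is achievable: HCI -> day 1, Physics -> day 3, Topology -> day 1, Graphics -> day 1, Systems -> day 1, Ethics -> day 3, Calculus -> day 3, Databases -> day 2, OS -> day 4.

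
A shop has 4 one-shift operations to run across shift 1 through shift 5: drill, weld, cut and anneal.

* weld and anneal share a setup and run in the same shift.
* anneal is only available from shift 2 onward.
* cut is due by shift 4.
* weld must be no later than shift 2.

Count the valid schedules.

20

Splitting on drill: it can be shift 1 (4), shift 2 (4), shift 3 (4), shift 4 (4), shift 5 (4). Listing each branch's schedules as (weld, cut, anneal) by shift number:
drill=shift 1: (2,1,2) (2,2,2) (2,3,2) (2,4,2) — 4.
drill=shift 2: (2,1,2) (2,2,2) (2,3,2) (2,4,2) — 4.
drill=shift 3: (2,1,2) (2,2,2) (2,3,2) (2,4,2) — 4.
drill=shift 4: (2,1,2) (2,2,2) (2,3,2) (2,4,2) — 4.
drill=shift 5: (2,1,2) (2,2,2) (2,3,2) (2,4,2) — 4.
Summing: 4 + 4 + 4 + 4 + 4 = 20.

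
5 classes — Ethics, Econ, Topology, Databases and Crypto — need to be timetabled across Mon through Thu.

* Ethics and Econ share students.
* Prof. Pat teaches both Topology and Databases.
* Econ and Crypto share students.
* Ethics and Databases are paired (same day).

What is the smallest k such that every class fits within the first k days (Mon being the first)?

Could 1 day be enough, i.e. nothing placed later than Mon? No: Databases can't share with Topology (Mon) → nothing is left.
So 1 day is not enough.
2 works (last occupied day: Tue): for example Databases in Mon; Econ in Tue; Ethics in Mon; Topology in Tue; Crypto in Mon.

2 days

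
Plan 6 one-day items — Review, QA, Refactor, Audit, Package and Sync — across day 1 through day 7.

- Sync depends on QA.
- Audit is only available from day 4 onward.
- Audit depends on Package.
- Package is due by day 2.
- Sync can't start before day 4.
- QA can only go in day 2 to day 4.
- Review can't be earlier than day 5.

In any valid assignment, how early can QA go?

day 2

QA is available from day 2; QA's own window allows nothing later than day 4.
QA at day 2 is achievable: Review -> day 5; Sync -> day 4; Refactor -> day 1; Audit -> day 4; QA -> day 2; Package -> day 1.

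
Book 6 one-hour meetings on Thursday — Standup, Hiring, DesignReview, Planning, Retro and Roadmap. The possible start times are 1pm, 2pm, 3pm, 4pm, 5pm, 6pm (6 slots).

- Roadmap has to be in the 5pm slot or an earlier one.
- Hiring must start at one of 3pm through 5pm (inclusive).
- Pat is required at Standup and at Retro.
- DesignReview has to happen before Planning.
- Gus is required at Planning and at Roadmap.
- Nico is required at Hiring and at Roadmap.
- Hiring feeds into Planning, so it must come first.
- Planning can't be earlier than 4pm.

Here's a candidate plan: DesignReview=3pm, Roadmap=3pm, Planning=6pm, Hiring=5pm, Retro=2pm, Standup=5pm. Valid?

Yes

Hiring must start at one of 3pm through 5pm (inclusive) — holds.
Hiring feeds into Planning, so it must come first — holds.
Roadmap has to be in the 5pm slot or an earlier one — holds.
Gus is required at Planning and at Roadmap — holds.
Nico is required at Hiring and at Roadmap — holds.
Planning can't be earlier than 4pm — holds.
DesignReview has to happen before Planning — holds.
Pat is required at Standup and at Retro — holds.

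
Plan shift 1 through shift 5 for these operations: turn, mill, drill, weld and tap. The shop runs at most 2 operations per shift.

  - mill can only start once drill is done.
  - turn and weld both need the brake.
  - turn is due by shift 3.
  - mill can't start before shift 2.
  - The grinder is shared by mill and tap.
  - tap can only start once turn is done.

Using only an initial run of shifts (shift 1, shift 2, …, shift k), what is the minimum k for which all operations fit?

The precedence chain requires at least 2 distinct shifts.
With at most 2 per shift and 5 operations, at least 3 shifts are needed.
3 works (last occupied shift: shift 3): for example weld=shift 2, turn=shift 1, tap=shift 3, mill=shift 2, drill=shift 1.

3 shifts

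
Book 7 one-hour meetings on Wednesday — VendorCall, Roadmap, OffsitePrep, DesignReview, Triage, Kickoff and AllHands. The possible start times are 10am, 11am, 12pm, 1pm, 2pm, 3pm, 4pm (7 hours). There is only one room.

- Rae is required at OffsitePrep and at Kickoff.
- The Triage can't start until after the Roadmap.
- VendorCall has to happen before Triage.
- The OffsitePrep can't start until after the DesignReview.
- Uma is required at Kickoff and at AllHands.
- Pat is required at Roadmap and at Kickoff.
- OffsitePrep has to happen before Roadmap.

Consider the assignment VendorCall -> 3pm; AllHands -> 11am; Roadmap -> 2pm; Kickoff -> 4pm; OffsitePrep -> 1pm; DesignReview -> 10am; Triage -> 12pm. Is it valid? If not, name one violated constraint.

Uma is required at Kickoff and at AllHands — holds.
There is only one room — holds.
The OffsitePrep can't start until after the DesignReview — holds.
OffsitePrep has to happen before Roadmap — holds.
Pat is required at Roadmap and at Kickoff — holds.
Rae is required at OffsitePrep and at Kickoff — holds.
VendorCall has to happen before Triage — violated.
The Triage can't start until after the Roadmap — violated.

No — it violates: VendorCall has to happen before Triage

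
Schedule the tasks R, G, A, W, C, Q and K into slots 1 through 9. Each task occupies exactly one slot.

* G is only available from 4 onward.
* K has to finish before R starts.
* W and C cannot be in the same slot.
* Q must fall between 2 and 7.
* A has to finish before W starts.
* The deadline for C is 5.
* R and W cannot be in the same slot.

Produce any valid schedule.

C -> 1; A -> 1; W -> 3; R -> 2; G -> 4; K -> 1; Q -> 2

Checking: K(1) before R(2); A(1) before W(3); W(3) != C(1); R(2) != W(3); G=4 in [4,9]; C=1 in [1,5]; Q=2 in [2,7].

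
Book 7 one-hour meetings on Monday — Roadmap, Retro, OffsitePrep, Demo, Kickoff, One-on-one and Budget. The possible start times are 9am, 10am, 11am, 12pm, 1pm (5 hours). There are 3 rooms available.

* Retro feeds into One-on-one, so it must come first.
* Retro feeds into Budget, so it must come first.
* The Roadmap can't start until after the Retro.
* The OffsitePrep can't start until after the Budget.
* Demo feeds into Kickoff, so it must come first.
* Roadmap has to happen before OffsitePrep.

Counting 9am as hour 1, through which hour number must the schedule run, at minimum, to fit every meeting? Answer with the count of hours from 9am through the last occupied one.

The precedence chain requires at least 3 distinct hours.
With at most 3 per hour and 7 meetings, at least 3 hours are needed.
3 works (last occupied hour: 11am): for example Budget -> 10am, Roadmap -> 10am, Retro -> 9am, One-on-one -> 11am, OffsitePrep -> 11am, Kickoff -> 10am, Demo -> 9am.

3 hours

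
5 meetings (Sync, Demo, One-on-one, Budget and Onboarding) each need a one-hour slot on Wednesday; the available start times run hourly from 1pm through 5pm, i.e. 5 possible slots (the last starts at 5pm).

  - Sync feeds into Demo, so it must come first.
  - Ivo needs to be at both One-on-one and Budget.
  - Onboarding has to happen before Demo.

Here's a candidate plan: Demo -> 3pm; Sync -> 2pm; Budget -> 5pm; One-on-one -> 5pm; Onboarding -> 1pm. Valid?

Sync feeds into Demo, so it must come first — holds.
Onboarding has to happen before Demo — holds.
Ivo needs to be at both One-on-one and Budget — violated.

Invalid. Ivo needs to be at both One-on-one and Budget.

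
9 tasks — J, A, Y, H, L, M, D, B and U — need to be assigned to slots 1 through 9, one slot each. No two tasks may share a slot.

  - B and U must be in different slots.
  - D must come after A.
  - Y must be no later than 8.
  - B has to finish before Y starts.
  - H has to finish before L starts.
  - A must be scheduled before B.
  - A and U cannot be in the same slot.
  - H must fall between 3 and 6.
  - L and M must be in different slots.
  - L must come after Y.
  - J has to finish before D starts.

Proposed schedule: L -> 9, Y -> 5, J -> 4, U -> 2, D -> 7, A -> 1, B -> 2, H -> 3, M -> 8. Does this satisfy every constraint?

L and M must be in different slots — holds.
H must fall between 3 and 6 — holds.
A must be scheduled before B — holds.
Y must be no later than 8 — holds.
J has to finish before D starts — holds.
No two tasks may share a slot — violated.
H has to finish before L starts — holds.
L must come after Y — holds.
B has to finish before Y starts — holds.
B and U must be in different slots — violated.
A and U cannot be in the same slot — holds.
D must come after A — holds.

No. B and U must be in different slots is not satisfied.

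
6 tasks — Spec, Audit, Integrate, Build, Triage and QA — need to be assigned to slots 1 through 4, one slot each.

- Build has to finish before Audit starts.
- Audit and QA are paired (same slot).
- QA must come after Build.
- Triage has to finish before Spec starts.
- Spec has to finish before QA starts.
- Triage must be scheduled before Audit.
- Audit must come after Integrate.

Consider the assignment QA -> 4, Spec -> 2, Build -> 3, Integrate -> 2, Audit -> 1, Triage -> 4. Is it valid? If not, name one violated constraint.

QA must come after Build — holds.
Spec has to finish before QA starts — holds.
Audit and QA are paired (same slot) — violated.
Triage has to finish before Spec starts — violated.
Build has to finish before Audit starts — violated.
Audit must come after Integrate — violated.
Triage must be scheduled before Audit — violated.

Invalid. Triage must be scheduled before Audit.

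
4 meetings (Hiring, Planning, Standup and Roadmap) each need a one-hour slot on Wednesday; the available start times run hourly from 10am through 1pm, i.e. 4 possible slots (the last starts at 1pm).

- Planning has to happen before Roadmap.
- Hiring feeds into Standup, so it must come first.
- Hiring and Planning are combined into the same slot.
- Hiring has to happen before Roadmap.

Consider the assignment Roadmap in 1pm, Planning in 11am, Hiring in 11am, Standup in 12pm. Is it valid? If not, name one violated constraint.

Valid

Hiring and Planning are combined into the same slot — holds.
Hiring feeds into Standup, so it must come first — holds.
Hiring has to happen before Roadmap — holds.
Planning has to happen before Roadmap — holds.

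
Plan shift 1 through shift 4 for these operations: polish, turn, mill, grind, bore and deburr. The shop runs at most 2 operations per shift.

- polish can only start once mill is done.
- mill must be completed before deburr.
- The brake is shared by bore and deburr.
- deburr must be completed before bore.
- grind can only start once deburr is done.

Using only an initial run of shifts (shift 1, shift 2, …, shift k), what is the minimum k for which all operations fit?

3 shifts

The precedence chain requires at least 3 distinct shifts.
With at most 2 per shift and 6 operations, at least 3 shifts are needed.
3 works (last occupied shift: shift 3): for example polish=shift 2, mill=shift 1, bore=shift 3, turn=shift 1, deburr=shift 2, grind=shift 3.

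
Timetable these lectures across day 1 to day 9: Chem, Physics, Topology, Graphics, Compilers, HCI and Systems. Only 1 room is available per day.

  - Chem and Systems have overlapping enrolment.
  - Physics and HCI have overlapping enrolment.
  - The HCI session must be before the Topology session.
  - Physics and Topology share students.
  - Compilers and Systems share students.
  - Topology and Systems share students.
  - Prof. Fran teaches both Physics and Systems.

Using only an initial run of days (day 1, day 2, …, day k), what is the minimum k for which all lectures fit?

7

The precedence chain requires at least 2 distinct days.
With at most 1 per day and 7 lectures, at least 7 days are needed.
7 works (last occupied day: day 7): for example Topology=day 2, Physics=day 4, Chem=day 3, Graphics=day 5, Compilers=day 6, HCI=day 1, Systems=day 7.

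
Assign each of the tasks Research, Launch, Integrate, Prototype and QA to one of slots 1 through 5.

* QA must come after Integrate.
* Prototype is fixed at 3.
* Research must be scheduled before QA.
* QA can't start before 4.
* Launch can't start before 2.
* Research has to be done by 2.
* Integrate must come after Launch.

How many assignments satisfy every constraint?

Splitting on Research: it can be 1 (4), 2 (4). Listing each branch's schedules as (Launch, Integrate, Prototype, QA):
Research=1: (2,3,3,4) (2,3,3,5) (2,4,3,5) (3,4,3,5) — 4.
Research=2: (2,3,3,4) (2,3,3,5) (2,4,3,5) (3,4,3,5) — 4.
Summing: 4 + 4 = 8.

8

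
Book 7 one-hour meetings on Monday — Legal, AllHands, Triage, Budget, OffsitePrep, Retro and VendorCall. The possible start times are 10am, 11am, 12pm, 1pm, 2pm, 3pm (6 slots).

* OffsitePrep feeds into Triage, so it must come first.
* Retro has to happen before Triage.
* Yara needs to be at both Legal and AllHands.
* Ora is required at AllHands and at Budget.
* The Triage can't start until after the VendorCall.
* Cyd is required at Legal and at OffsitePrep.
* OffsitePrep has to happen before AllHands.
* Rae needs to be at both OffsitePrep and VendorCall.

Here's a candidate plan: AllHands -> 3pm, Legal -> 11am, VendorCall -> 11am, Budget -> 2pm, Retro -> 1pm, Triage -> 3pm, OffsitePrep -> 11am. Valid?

No. Cyd is required at Legal and at OffsitePrep is not satisfied.

OffsitePrep has to happen before AllHands — holds.
The Triage can't start until after the VendorCall — holds.
Yara needs to be at both Legal and AllHands — holds.
Ora is required at AllHands and at Budget — holds.
Cyd is required at Legal and at OffsitePrep — violated.
OffsitePrep feeds into Triage, so it must come first — holds.
Retro has to happen before Triage — holds.
Rae needs to be at both OffsitePrep and VendorCall — violated.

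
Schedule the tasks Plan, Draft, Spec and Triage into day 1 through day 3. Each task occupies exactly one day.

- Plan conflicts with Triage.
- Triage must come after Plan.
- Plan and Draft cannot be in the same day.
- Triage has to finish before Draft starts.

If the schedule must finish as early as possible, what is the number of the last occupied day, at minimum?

The precedence chain requires at least 3 distinct days.
3 works (last occupied day: day 3): for example Plan in day 1; Spec in day 1; Triage in day 2; Draft in day 3.

3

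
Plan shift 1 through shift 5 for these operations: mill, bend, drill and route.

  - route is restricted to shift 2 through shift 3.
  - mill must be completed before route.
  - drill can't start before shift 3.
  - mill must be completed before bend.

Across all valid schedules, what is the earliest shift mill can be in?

shift 1

Downstream work caps mill at shift 2.
mill at shift 1 is achievable: drill in shift 3, route in shift 2, mill in shift 1, bend in shift 2.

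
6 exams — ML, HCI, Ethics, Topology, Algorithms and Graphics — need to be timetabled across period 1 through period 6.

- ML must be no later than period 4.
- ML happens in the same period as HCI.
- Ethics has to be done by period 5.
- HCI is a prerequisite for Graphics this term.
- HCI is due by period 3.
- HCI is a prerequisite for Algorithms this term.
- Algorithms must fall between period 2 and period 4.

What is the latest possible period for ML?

ML's own window allows nothing later than period 4; ML must be in the same period as HCI, which can't be after period 3, so ML is at most period 3.
ML at period 3 is achievable: Ethics in period 1, Graphics in period 4, ML in period 3, Algorithms in period 4, Topology in period 1, HCI in period 3.

period 3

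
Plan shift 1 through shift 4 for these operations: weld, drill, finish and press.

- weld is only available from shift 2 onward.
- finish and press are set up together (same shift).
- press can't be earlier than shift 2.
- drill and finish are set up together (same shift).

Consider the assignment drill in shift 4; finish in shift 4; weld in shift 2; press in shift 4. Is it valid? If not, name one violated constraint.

press can't be earlier than shift 2 — holds.
finish and press are set up together (same shift) — holds.
weld is only available from shift 2 onward — holds.
drill and finish are set up together (same shift) — holds.

Valid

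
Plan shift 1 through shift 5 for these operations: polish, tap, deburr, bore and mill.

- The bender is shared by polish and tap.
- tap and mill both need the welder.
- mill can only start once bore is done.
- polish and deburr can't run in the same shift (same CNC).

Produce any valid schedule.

deburr -> shift 2; bore -> shift 1; tap -> shift 3; mill -> shift 2; polish -> shift 1

Checking: bore(shift 1) before mill(shift 2); polish(shift 1) != deburr(shift 2); polish(shift 1) != tap(shift 3); tap(shift 3) != mill(shift 2).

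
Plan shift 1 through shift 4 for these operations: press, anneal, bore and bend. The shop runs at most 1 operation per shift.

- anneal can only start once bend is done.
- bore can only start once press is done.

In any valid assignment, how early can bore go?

shift 2

Precedence pushes bore to at least shift 2.
bore at shift 2 is achievable: bore=shift 2; press=shift 1; anneal=shift 4; bend=shift 3.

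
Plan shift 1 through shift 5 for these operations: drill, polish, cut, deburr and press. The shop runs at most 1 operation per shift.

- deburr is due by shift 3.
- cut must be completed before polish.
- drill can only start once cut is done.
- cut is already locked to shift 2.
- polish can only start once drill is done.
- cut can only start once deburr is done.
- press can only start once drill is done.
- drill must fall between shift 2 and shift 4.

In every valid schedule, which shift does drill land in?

Drill is available from shift 2; precedence pushes drill to at least shift 3; drill's own window allows nothing later than shift 4.
So drill is pinned to shift 3.

shift 3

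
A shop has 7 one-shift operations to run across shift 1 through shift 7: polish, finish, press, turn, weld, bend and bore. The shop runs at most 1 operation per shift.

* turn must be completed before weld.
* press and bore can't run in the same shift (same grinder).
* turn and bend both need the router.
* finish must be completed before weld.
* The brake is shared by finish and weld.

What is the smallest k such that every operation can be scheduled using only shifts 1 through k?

7 shifts

The precedence chain requires at least 2 distinct shifts.
With at most 1 per shift and 7 operations, at least 7 shifts are needed.
7 works (last occupied shift: shift 7): for example bend in shift 6; polish in shift 4; weld in shift 3; bore in shift 7; turn in shift 2; press in shift 5; finish in shift 1.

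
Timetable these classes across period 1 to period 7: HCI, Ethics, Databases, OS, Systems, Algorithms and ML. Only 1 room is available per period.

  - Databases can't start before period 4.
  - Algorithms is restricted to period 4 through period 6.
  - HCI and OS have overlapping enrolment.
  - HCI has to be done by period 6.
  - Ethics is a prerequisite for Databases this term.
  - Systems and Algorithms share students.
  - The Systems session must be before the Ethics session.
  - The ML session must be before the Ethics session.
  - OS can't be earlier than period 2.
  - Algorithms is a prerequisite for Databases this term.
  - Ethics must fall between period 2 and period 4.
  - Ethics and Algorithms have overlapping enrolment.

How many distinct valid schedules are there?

44

Splitting on Ethics: it can be period 3 (18), period 4 (26). Listing each branch's schedules as (HCI, Databases, OS, Systems, Algorithms, ML) by period number:
Ethics=period 3: (4,6,7,1,5,2) (4,6,7,2,5,1) (4,7,5,1,6,2) (4,7,5,2,6,1) (4,7,6,1,5,2) (4,7,6,2,5,1) (5,6,7,1,4,2) (5,6,7,2,4,1) (5,7,4,1,6,2) (5,7,4,2,6,1) (5,7,6,1,4,2) (5,7,6,2,4,1) (6,5,7,1,4,2) (6,5,7,2,4,1) (6,7,4,1,5,2) (6,7,4,2,5,1) (6,7,5,1,4,2) (6,7,5,2,4,1) — 18.
Ethics=period 4: (1,6,7,2,5,3) (1,6,7,3,5,2) (1,7,5,2,6,3) (1,7,5,3,6,2) (1,7,6,2,5,3) (1,7,6,3,5,2) (2,6,7,1,5,3) (2,6,7,3,5,1) (2,7,5,1,6,3) (2,7,5,3,6,1) (2,7,6,1,5,3) (2,7,6,3,5,1) (3,6,7,1,5,2) (3,6,7,2,5,1) (3,7,5,1,6,2) (3,7,5,2,6,1) (3,7,6,1,5,2) (3,7,6,2,5,1) (5,7,2,1,6,3) (5,7,2,3,6,1) (5,7,3,1,6,2) (5,7,3,2,6,1) (6,7,2,1,5,3) (6,7,2,3,5,1) (6,7,3,1,5,2) (6,7,3,2,5,1) — 26.
Summing: 18 + 26 = 44.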